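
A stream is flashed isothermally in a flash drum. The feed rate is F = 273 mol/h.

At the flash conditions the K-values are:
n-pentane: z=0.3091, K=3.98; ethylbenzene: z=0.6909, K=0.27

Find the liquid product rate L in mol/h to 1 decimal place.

Rachford–Rice: g(ψ) = Σ zᵢ(Kᵢ−1)/(1+ψ(Kᵢ−1)) = 0.
Check two-phase: ΣzᵢKᵢ = 1.4168 > 1 and Σzᵢ/Kᵢ = 2.6366 > 1, so g(0) = 0.4168 > 0 and g(1) = -1.6366 < 0.
Iterate (Newton) starting at ψ = 0.5:
  ψ = 0.5000: g = -0.42434, g' = -1.3558 → ψ = 0.1870
  ψ = 0.1870: g = 0.00737, g' = -1.6256 → ψ = 0.1916
Converged at ψ = 0.1916.
Then V = ψ·F = 0.1916·273 = 52.3 mol/h and L = F − V = 220.7 mol/h.

L = 220.7 mol/h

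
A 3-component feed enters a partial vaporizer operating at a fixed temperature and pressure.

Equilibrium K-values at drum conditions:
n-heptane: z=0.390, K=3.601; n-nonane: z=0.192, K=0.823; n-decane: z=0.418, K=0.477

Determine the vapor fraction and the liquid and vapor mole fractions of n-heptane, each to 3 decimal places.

ψ = 0.662, x_n-heptane = 0.143, y_n-heptane = 0.516

Rachford–Rice: g(ψ) = Σ zᵢ(Kᵢ−1)/(1+ψ(Kᵢ−1)) = 0.
Check two-phase: ΣzᵢKᵢ = 1.762 > 1 and Σzᵢ/Kᵢ = 1.218 > 1, so g(0) = 0.762 > 0 and g(1) = -0.218 < 0.
Newton iteration, ψ⁰ = 0.43:
  ψ = 0.430: g = 0.1600, g' = -0.785 → ψ = 0.634
  ψ = 0.634: g = 0.0177, g' = -0.640 → ψ = 0.661
  ψ = 0.661: g = 0.0001, g' = -0.631 → ψ = 0.662
Converged at ψ = 0.662.
Compositions from xᵢ = zᵢ/(1+ψ(Kᵢ−1)), yᵢ = Kᵢxᵢ:
  n-heptane: x = 0.143, y = 0.516
  n-nonane: x = 0.217, y = 0.179
  n-decane: x = 0.639, y = 0.305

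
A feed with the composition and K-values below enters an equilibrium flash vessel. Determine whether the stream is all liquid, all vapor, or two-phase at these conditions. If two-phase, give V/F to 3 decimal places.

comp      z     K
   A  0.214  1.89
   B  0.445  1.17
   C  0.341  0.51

two-phase, V/F = 0.415

ΣzᵢKᵢ = 1.099; Σzᵢ/Kᵢ = 1.162.
Both exceed 1, so a two-phase solution exists.
Newton–Raphson from ψ = 0.63:
  ψ = 0.630: g = -0.0513, g' = -0.251 → ψ = 0.426
  ψ = 0.426: g = -0.0025, g' = -0.231 → ψ = 0.415
Converged at ψ = 0.415.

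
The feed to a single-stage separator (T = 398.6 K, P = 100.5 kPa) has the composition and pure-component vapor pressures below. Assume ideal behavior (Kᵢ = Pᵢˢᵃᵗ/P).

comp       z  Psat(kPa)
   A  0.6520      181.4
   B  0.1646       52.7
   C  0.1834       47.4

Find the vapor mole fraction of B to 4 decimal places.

Raoult's law: Kᵢ = Pᵢˢᵃᵗ/P = Pᵢˢᵃᵗ/100.5.
  K_A = 181.4/100.5 = 1.804975, K_B = 52.7/100.5 = 0.524378, K_C = 47.4/100.5 = 0.471642
Material balance + equilibrium reduce to Σ zᵢ(Kᵢ−1)/(1+ψ(Kᵢ−1)) = 0.
Feasibility: ΣzᵢKᵢ = 1.3497, Σzᵢ/Kᵢ = 1.0640 — both > 1, two phases present.
Newton–Raphson from ψ = 0.5:
  ψ = 0.5000: g = 0.13982, g' = -0.3734 → ψ = 0.8744
  ψ = 0.8744: g = -0.00611, g' = -0.4315 → ψ = 0.8602
Converged at ψ = 0.8602.
Compositions from xᵢ = zᵢ/(1+ψ(Kᵢ−1)), yᵢ = Kᵢxᵢ:
  A: x = 0.3853, y = 0.6954
  B: x = 0.2786, y = 0.1461
  C: x = 0.3362, y = 0.1586

y_B = 0.1461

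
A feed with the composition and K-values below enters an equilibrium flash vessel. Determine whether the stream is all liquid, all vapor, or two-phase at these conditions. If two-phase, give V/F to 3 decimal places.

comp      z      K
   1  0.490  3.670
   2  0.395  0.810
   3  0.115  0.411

ΣzᵢKᵢ = 2.166; Σzᵢ/Kᵢ = 0.901.
Since Σzᵢ/Kᵢ < 1 the mixture is above its dew point — single vapor phase.

all vapor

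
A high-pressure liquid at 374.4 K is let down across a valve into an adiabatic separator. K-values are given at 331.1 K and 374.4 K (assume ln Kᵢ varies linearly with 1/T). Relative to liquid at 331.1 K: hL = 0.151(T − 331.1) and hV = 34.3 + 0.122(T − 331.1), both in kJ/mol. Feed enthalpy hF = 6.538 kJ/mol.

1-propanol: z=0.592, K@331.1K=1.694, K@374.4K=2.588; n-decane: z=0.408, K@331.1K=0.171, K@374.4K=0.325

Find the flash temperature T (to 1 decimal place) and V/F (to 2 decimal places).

Adiabatic flash: solve Rachford–Rice at each trial T, then check hF = ψ·hV(T) + (1−ψ)·hL(T).
  T = 331.1 K: K = (1.694, 0.171), RR gives ψ = 0.126, H_out = 4.329 kJ/mol
  T = 374.4 K: K = (2.588, 0.325), RR gives ψ = 0.620, H_out = 27.029 kJ/mol
  T = 352.8 K: K = (2.122, 0.241), RR gives ψ = 0.416, H_out = 17.285 kJ/mol
  T = 342.0 K: K = (1.904, 0.204), RR gives ψ = 0.292, H_out = 11.583 kJ/mol
  T = 336.6 K: K = (1.799, 0.187), RR gives ψ = 0.217, H_out = 8.254 kJ/mol
  T = 333.9 K: K = (1.747, 0.179), RR gives ψ = 0.175, H_out = 6.408 kJ/mol
  T = 335.2 K: K = (1.772, 0.183), RR gives ψ = 0.196, H_out = 7.315 kJ/mol
Linear interpolation between T = 333.9 (H_out = 6.408) and T = 335.2 (H_out = 7.315) on hF = 6.538 gives T ≈ 334.1 K, at which ψ = 0.18.

T = 334.1 K, V/F = 0.18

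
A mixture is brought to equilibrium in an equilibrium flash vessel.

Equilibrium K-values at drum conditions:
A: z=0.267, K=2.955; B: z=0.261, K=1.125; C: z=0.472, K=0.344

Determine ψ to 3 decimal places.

Let ψ = V/F and solve Σ zᵢ(Kᵢ−1)/(1+ψ(Kᵢ−1)) = 0.
Feasibility: ΣzᵢKᵢ = 1.245, Σzᵢ/Kᵢ = 1.694 — both > 1, two phases present.
Newton iteration, ψ⁰ = 0.5:
  ψ = 0.500: g = -0.1661, g' = -0.714 → ψ = 0.267
  ψ = 0.267: g = -0.0012, g' = -0.743 → ψ = 0.266
Converged at ψ = 0.266.

ψ = 0.266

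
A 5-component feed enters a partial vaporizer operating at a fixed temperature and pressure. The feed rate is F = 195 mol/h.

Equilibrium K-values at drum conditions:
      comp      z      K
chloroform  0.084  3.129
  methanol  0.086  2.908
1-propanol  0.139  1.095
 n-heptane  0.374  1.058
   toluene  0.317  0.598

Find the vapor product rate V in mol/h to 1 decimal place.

V = 134.7 mol/h

Rachford–Rice: g(β) = Σ zᵢ(Kᵢ−1)/(1+β(Kᵢ−1)) = 0.
Feasibility: ΣzᵢKᵢ = 1.250, Σzᵢ/Kᵢ = 1.067 — both > 1, two phases present.
Newton iteration, β⁰ = 0.5:
  β = 0.500: g = 0.0448, g' = -0.254 → β = 0.676
  β = 0.676: g = 0.0032, g' = -0.223 → β = 0.691
Converged at β = 0.691.
Then V = β·F = 0.6908·195 = 134.7 mol/h and L = F − V = 60.3 mol/h.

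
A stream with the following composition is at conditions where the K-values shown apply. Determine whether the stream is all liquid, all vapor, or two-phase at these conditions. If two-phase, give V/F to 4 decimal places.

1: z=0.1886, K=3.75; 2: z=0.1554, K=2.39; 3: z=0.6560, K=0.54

ΣzᵢKᵢ = 1.4329; Σzᵢ/Kᵢ = 1.3301.
Both exceed 1, so a two-phase solution exists.
Iterate (Newton) starting at ψ = 0.45:
  ψ = 0.4500: g = -0.01584, g' = -0.6193 → ψ = 0.4244
  ψ = 0.4244: g = 0.00022, g' = -0.6368 → ψ = 0.4248
Converged at ψ = 0.4248.

two-phase, V/F = 0.4248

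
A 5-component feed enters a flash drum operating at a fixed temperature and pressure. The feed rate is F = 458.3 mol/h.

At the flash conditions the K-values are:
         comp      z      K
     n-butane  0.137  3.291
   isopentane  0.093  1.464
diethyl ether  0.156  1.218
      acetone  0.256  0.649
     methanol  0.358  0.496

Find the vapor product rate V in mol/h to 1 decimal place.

V = 82.9 mol/h

Let ψ = V/F and solve Σ zᵢ(Kᵢ−1)/(1+ψ(Kᵢ−1)) = 0.
g(0) = ΣzᵢKᵢ − 1 = 0.121 and g(1) = 1 − Σzᵢ/Kᵢ = -0.349, so a root lies in (0, 1).
Newton–Raphson from ψ = 0.6:
  ψ = 0.600: g = -0.1765, g' = -0.383 → ψ = 0.139
  ψ = 0.139: g = 0.0229, g' = -0.578 → ψ = 0.179
  ψ = 0.179: g = 0.0010, g' = -0.531 → ψ = 0.181
Converged at ψ = 0.181.
Then V = ψ·F = 0.1808·458.3 = 82.9 mol/h and L = F − V = 375.4 mol/h.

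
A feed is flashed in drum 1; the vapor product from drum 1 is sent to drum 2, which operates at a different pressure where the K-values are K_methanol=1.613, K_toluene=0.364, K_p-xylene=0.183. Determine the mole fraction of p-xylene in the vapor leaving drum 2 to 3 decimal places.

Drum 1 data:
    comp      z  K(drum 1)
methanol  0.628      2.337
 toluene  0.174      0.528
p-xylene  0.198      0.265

Drum 1:
Let ψ₁ = V/F and solve Σ zᵢ(Kᵢ−1)/(1+ψ₁(Kᵢ−1)) = 0.
Check two-phase: ΣzᵢKᵢ = 1.612 > 1 and Σzᵢ/Kᵢ = 1.345 > 1, so g(0) = 0.612 > 0 and g(1) = -0.345 < 0.
Newton iteration, ψ₁⁰ = 0.65:
  ψ₁ = 0.650: g = 0.0521, g' = -0.794 → ψ₁ = 0.716
  ψ₁ = 0.716: g = -0.0019, g' = -0.858 → ψ₁ = 0.713
Converged at ψ₁ = 0.713.
Drum-1 compositions:
  methanol: x = 0.321, y = 0.751
  toluene: x = 0.262, y = 0.139
  p-xylene: x = 0.416, y = 0.110
Drum-2 feed = drum-1 vapor: z₂ = (0.7512, 0.1385, 0.1103).
Drum 2:
Material balance + equilibrium reduce to Σ zᵢ(Kᵢ−1)/(1+ψ₂(Kᵢ−1)) = 0.
g(0) = ΣzᵢKᵢ − 1 = 0.282 and g(1) = 1 − Σzᵢ/Kᵢ = -0.449, so a root lies in (0, 1).
Newton–Raphson from ψ₂ = 0.65:
  ψ₂ = 0.650: g = -0.0131, g' = -0.642 → ψ₂ = 0.630
  ψ₂ = 0.630: g = -0.0003, g' = -0.615 → ψ₂ = 0.629
Converged at ψ₂ = 0.629.
  methanol: x = 0.542, y = 0.874
  toluene: x = 0.231, y = 0.084
  p-xylene: x = 0.227, y = 0.042

y_p-xylene (drum 2) = 0.042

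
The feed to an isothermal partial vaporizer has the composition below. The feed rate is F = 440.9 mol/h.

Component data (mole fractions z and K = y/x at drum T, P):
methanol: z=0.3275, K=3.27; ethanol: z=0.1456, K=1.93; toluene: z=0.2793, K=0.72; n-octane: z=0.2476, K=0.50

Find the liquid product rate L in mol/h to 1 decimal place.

L = 55.2 mol/h

Let ψ = V/F and solve Σ zᵢ(Kᵢ−1)/(1+ψ(Kᵢ−1)) = 0.
Check two-phase: ΣzᵢKᵢ = 1.6768 > 1 and Σzᵢ/Kᵢ = 1.0587 > 1, so g(0) = 0.6768 > 0 and g(1) = -0.0587 < 0.
Iterate (Newton) starting at ψ = 0.5:
  ψ = 0.5000: g = 0.18464, g' = -0.5686 → ψ = 0.8247
  ψ = 0.8247: g = 0.02310, g' = -0.4612 → ψ = 0.8748
  ψ = 0.8748: g = 0.00001, g' = -0.4616 → ψ = 0.8749
Converged at ψ = 0.8749.
Then V = ψ·F = 0.8749·440.9 = 385.7 mol/h and L = F − V = 55.2 mol/h.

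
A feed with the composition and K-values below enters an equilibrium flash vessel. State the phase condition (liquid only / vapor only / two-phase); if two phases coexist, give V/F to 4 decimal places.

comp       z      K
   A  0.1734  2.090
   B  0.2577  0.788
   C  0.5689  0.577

liquid only

ΣzᵢKᵢ = 0.8937; Σzᵢ/Kᵢ = 1.3960.
Since ΣzᵢKᵢ < 1 the mixture is below its bubble point — single liquid phase.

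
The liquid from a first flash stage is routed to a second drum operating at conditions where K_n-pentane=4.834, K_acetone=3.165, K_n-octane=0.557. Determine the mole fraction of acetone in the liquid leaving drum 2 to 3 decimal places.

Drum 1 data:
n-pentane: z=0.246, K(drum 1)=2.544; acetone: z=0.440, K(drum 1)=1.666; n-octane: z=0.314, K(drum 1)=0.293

Drum 1:
Rachford–Rice: g(ψ₁) = Σ zᵢ(Kᵢ−1)/(1+ψ₁(Kᵢ−1)) = 0.
Feasibility: ΣzᵢKᵢ = 1.451, Σzᵢ/Kᵢ = 1.432 — both > 1, two phases present.
Newton iteration, ψ₁⁰ = 0.31:
  ψ₁ = 0.310: g = 0.2155, g' = -0.660 → ψ₁ = 0.637
  ψ₁ = 0.637: g = -0.0063, g' = -0.764 → ψ₁ = 0.628
Converged at ψ₁ = 0.628.
Drum-1 compositions:
  n-pentane: x = 0.125, y = 0.318
  acetone: x = 0.310, y = 0.517
  n-octane: x = 0.565, y = 0.166
Drum-2 feed = drum-1 liquid: z₂ = (0.1249, 0.3102, 0.5649).
Drum 2:
Material balance + equilibrium reduce to Σ zᵢ(Kᵢ−1)/(1+ψ₂(Kᵢ−1)) = 0.
Check two-phase: ΣzᵢKᵢ = 1.900 > 1 and Σzᵢ/Kᵢ = 1.138 > 1, so g(0) = 0.900 > 0 and g(1) = -0.138 < 0.
Iterate (Newton) starting at ψ₂ = 0.66:
  ψ₂ = 0.660: g = 0.0584, g' = -0.615 → ψ₂ = 0.755
  ψ₂ = 0.755: g = 0.0018, g' = -0.581 → ψ₂ = 0.758
Converged at ψ₂ = 0.758.
  n-pentane: x = 0.032, y = 0.155
  acetone: x = 0.117, y = 0.372
  n-octane: x = 0.851, y = 0.474

x_acetone (drum 2) = 0.117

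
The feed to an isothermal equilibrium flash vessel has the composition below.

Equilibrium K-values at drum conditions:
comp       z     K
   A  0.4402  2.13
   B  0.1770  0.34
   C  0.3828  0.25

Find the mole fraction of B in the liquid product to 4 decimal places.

x_B = 0.1915

Let ψ = V/F and solve Σ zᵢ(Kᵢ−1)/(1+ψ(Kᵢ−1)) = 0.
Feasibility: ΣzᵢKᵢ = 1.0935, Σzᵢ/Kᵢ = 2.2585 — both > 1, two phases present.
Newton iteration, ψ⁰ = 0.5:
  ψ = 0.5000: g = -0.31587, g' = -0.9525 → ψ = 0.1684
  ψ = 0.1684: g = -0.04210, g' = -0.7764 → ψ = 0.1141
  ψ = 0.1141: g = 0.00028, g' = -0.7887 → ψ = 0.1145
Converged at ψ = 0.1145.
Compositions from xᵢ = zᵢ/(1+ψ(Kᵢ−1)), yᵢ = Kᵢxᵢ:
  A: x = 0.3898, y = 0.8302
  B: x = 0.1915, y = 0.0651
  C: x = 0.4188, y = 0.1047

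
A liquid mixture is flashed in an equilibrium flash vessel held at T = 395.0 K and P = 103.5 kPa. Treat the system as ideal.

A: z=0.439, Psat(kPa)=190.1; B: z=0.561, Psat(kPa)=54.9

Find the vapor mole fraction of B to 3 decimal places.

y_B = 0.340

Raoult's law: Kᵢ = Pᵢˢᵃᵗ/P = Pᵢˢᵃᵗ/103.5.
  K_A = 190.1/103.5 = 1.83671, K_B = 54.9/103.5 = 0.53043
Material balance + equilibrium reduce to Σ zᵢ(Kᵢ−1)/(1+β(Kᵢ−1)) = 0.
g(0) = ΣzᵢKᵢ − 1 = 0.104 and g(1) = 1 − Σzᵢ/Kᵢ = -0.297, so a root lies in (0, 1).
Binary case is linear: z₁(K₁−1)(1+β(K₂−1)) + z₂(K₂−1)(1+β(K₁−1)) = 0
⇒ β = [z₁(K₁−1)+z₂(K₂−1)] / [−(K₁−1)(K₂−1)] = 0.1039/0.3929 = 0.264
Compositions from xᵢ = zᵢ/(1+β(Kᵢ−1)), yᵢ = Kᵢxᵢ:
  A: x = 0.359, y = 0.660
  B: x = 0.641, y = 0.340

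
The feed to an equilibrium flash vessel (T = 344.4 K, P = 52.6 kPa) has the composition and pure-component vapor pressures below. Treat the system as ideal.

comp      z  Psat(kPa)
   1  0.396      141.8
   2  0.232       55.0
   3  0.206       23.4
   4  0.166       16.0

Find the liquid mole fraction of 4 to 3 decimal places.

Raoult's law: Kᵢ = Pᵢˢᵃᵗ/P = Pᵢˢᵃᵗ/52.6.
  K_1 = 141.8/52.6 = 2.69582, K_2 = 55.0/52.6 = 1.04563, K_3 = 23.4/52.6 = 0.44487, K_4 = 16.0/52.6 = 0.30418
Rachford–Rice: g(ψ) = Σ zᵢ(Kᵢ−1)/(1+ψ(Kᵢ−1)) = 0.
Check two-phase: ΣzᵢKᵢ = 1.452 > 1 and Σzᵢ/Kᵢ = 1.378 > 1, so g(0) = 0.452 > 0 and g(1) = -0.378 < 0.
Newton iteration, ψ⁰ = 0.5:
  ψ = 0.500: g = 0.0383, g' = -0.645 → ψ = 0.559
Converged at ψ = 0.559.
Compositions from xᵢ = zᵢ/(1+ψ(Kᵢ−1)), yᵢ = Kᵢxᵢ:
  1: x = 0.203, y = 0.548
  2: x = 0.226, y = 0.237
  3: x = 0.299, y = 0.133
  4: x = 0.272, y = 0.083

x_4 = 0.272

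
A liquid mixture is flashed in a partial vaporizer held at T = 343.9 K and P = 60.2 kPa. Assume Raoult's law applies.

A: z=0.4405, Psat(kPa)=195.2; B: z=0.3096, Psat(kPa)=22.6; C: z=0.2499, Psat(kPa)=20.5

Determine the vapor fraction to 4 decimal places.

Raoult's law: Kᵢ = Pᵢˢᵃᵗ/P = Pᵢˢᵃᵗ/60.2.
  K_A = 195.2/60.2 = 3.242525, K_B = 22.6/60.2 = 0.375415, K_C = 20.5/60.2 = 0.340532
Rachford–Rice: g(ψ) = Σ zᵢ(Kᵢ−1)/(1+ψ(Kᵢ−1)) = 0.
Check two-phase: ΣzᵢKᵢ = 1.6297 > 1 and Σzᵢ/Kᵢ = 1.6944 > 1, so g(0) = 0.6297 > 0 and g(1) = -0.6944 < 0.
Newton iteration, ψ⁰ = 0.5:
  ψ = 0.5000: g = -0.06138, g' = -0.9896 → ψ = 0.4380
  ψ = 0.4380: g = 0.00043, g' = -1.0076 → ψ = 0.4384
Converged at ψ = 0.4384.

ψ = 0.4384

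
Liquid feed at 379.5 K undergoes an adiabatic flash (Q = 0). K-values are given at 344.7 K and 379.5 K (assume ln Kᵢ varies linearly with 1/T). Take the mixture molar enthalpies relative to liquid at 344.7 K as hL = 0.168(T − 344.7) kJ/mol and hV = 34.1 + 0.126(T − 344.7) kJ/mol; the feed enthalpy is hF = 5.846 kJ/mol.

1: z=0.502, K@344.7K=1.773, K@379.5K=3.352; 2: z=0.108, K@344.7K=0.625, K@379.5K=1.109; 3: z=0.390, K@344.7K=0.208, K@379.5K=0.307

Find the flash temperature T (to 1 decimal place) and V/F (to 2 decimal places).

Adiabatic flash: solve Rachford–Rice at each trial T, then check hF = ψ·hV(T) + (1−ψ)·hL(T).
  T = 344.7 K: K = (1.773, 0.625, 0.208), RR gives ψ = 0.069, H_out = 2.358 kJ/mol
  T = 379.5 K: K = (3.352, 1.109, 0.307), RR gives ψ = 0.637, H_out = 26.629 kJ/mol
  T = 362.1 K: K = (2.475, 0.844, 0.255), RR gives ψ = 0.439, H_out = 17.562 kJ/mol
  T = 353.4 K: K = (2.104, 0.729, 0.231), RR gives ψ = 0.293, H_out = 11.330 kJ/mol
  T = 349.0 K: K = (1.931, 0.675, 0.219), RR gives ψ = 0.193, H_out = 7.285 kJ/mol
  T = 346.9 K: K = (1.853, 0.650, 0.214), RR gives ψ = 0.137, H_out = 5.027 kJ/mol
  T = 347.9 K: K = (1.890, 0.662, 0.216), RR gives ψ = 0.165, H_out = 6.134 kJ/mol
Linear interpolation between T = 346.9 (H_out = 5.027) and T = 347.9 (H_out = 6.134) on hF = 5.846 gives T ≈ 347.6 K, at which ψ = 0.16.

T = 347.6 K, V/F = 0.16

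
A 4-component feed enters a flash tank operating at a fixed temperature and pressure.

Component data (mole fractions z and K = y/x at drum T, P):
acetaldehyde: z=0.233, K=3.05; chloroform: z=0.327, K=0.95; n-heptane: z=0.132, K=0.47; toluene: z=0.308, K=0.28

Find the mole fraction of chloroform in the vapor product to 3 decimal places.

y_chloroform = 0.313

Let ψ = V/F and solve Σ zᵢ(Kᵢ−1)/(1+ψ(Kᵢ−1)) = 0.
Feasibility: ΣzᵢKᵢ = 1.170, Σzᵢ/Kᵢ = 1.801 — both > 1, two phases present.
Iterate (Newton) starting at ψ = 0.5:
  ψ = 0.500: g = -0.2226, g' = -0.698 → ψ = 0.181
  ψ = 0.181: g = -0.0006, g' = -0.778 → ψ = 0.180
Converged at ψ = 0.180.
Compositions from xᵢ = zᵢ/(1+ψ(Kᵢ−1)), yᵢ = Kᵢxᵢ:
  acetaldehyde: x = 0.170, y = 0.519
  chloroform: x = 0.330, y = 0.313
  n-heptane: x = 0.146, y = 0.069
  toluene: x = 0.354, y = 0.099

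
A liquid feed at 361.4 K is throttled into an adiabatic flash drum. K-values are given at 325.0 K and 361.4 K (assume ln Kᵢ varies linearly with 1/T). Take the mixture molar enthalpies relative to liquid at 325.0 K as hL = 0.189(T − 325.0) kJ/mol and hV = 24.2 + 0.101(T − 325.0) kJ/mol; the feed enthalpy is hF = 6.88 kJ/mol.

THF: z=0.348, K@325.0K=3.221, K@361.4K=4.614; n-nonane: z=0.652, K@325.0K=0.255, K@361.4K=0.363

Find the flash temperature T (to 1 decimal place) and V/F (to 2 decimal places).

Adiabatic flash: solve Rachford–Rice at each trial T, then check hF = ψ·hV(T) + (1−ψ)·hL(T).
  T = 325.0 K: K = (3.221, 0.255), RR gives ψ = 0.174, H_out = 4.200 kJ/mol
  T = 361.4 K: K = (4.614, 0.363), RR gives ψ = 0.366, H_out = 14.562 kJ/mol
  T = 343.2 K: K = (3.892, 0.307), RR gives ψ = 0.277, H_out = 9.695 kJ/mol
  T = 334.1 K: K = (3.550, 0.281), RR gives ψ = 0.228, H_out = 7.055 kJ/mol
  T = 329.6 K: K = (3.385, 0.268), RR gives ψ = 0.202, H_out = 5.675 kJ/mol
  T = 331.9 K: K = (3.469, 0.274), RR gives ψ = 0.215, H_out = 6.387 kJ/mol
Linear interpolation between T = 331.9 (H_out = 6.387) and T = 334.1 (H_out = 7.055) on hF = 6.88 gives T ≈ 333.5 K, at which ψ = 0.22.

T = 333.5 K, V/F = 0.22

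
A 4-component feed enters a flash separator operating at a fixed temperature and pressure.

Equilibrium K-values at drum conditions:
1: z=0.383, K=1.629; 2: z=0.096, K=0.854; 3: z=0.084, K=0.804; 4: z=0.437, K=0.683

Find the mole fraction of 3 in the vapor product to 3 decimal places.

Rachford–Rice: g(ψ) = Σ zᵢ(Kᵢ−1)/(1+ψ(Kᵢ−1)) = 0.
Check two-phase: ΣzᵢKᵢ = 1.072 > 1 and Σzᵢ/Kᵢ = 1.092 > 1, so g(0) = 0.072 > 0 and g(1) = -0.092 < 0.
Newton iteration, ψ⁰ = 0.5:
  ψ = 0.500: g = -0.0147, g' = -0.156 → ψ = 0.406
  ψ = 0.406: g = 0.0002, g' = -0.160 → ψ = 0.407
Converged at ψ = 0.407.
Compositions from xᵢ = zᵢ/(1+ψ(Kᵢ−1)), yᵢ = Kᵢxᵢ:
  1: x = 0.305, y = 0.497
  2: x = 0.102, y = 0.087
  3: x = 0.091, y = 0.073
  4: x = 0.502, y = 0.343

y_3 = 0.073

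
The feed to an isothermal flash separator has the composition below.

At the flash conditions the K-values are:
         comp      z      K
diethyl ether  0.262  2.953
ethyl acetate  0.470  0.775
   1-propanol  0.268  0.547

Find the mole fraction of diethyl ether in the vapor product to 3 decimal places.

y_diethyl ether = 0.409

Rachford–Rice: g(ψ) = Σ zᵢ(Kᵢ−1)/(1+ψ(Kᵢ−1)) = 0.
g(0) = ΣzᵢKᵢ − 1 = 0.285 and g(1) = 1 − Σzᵢ/Kᵢ = -0.185, so a root lies in (0, 1).
Newton iteration, ψ⁰ = 0.35:
  ψ = 0.350: g = 0.0449, g' = -0.458 → ψ = 0.448
  ψ = 0.448: g = 0.0030, g' = -0.400 → ψ = 0.455
Converged at ψ = 0.455.
Compositions from xᵢ = zᵢ/(1+ψ(Kᵢ−1)), yᵢ = Kᵢxᵢ:
  diethyl ether: x = 0.139, y = 0.409
  ethyl acetate: x = 0.524, y = 0.406
  1-propanol: x = 0.338, y = 0.185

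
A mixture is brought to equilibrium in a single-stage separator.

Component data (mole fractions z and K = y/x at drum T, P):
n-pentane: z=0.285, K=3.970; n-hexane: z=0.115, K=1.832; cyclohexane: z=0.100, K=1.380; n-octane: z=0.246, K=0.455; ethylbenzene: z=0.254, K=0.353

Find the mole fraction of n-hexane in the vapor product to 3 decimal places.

Newton–Raphson from β = 0.5:
  β = 0.500: g = 0.0129, g' = -0.827 → β = 0.516
Converged at β = 0.516.
Compositions from xᵢ = zᵢ/(1+β(Kᵢ−1)), yᵢ = Kᵢxᵢ:
  n-pentane: x = 0.113, y = 0.447
  n-hexane: x = 0.080, y = 0.147
  cyclohexane: x = 0.084, y = 0.115
  n-octane: x = 0.342, y = 0.156
  ethylbenzene: x = 0.381, y = 0.135

y_n-hexane = 0.147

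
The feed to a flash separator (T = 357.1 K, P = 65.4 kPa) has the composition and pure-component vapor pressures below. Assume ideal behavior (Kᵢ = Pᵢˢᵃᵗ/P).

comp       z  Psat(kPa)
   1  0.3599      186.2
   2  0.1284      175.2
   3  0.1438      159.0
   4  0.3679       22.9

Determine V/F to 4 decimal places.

V/F = 0.7573

Raoult's law: Kᵢ = Pᵢˢᵃᵗ/P = Pᵢˢᵃᵗ/65.4.
  K_1 = 186.2/65.4 = 2.847095, K_2 = 175.2/65.4 = 2.678899, K_3 = 159.0/65.4 = 2.431193, K_4 = 22.9/65.4 = 0.350153
Newton–Raphson from V/F = 0.3:
  V/F = 0.3000: g = 0.41812, g' = -1.0523 → V/F = 0.6973
  V/F = 0.6973: g = 0.05566, g' = -0.9047 → V/F = 0.7588
  V/F = 0.7588: g = -0.00143, g' = -0.9553 → V/F = 0.7573
Converged at V/F = 0.7573.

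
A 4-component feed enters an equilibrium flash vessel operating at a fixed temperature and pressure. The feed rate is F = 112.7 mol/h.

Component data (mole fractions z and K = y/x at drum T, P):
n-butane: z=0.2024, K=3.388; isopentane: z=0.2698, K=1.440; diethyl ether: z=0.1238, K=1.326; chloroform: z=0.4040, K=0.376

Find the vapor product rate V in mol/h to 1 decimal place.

Material balance + equilibrium reduce to Σ zᵢ(Kᵢ−1)/(1+V/F(Kᵢ−1)) = 0.
Check two-phase: ΣzᵢKᵢ = 1.3903 > 1 and Σzᵢ/Kᵢ = 1.4149 > 1, so g(0) = 0.3903 > 0 and g(1) = -0.4149 < 0.
Newton–Raphson from V/F = 0.32:
  V/F = 0.3200: g = 0.09959, g' = -0.6674 → V/F = 0.4692
  V/F = 0.4692: g = 0.00487, g' = -0.6170 → V/F = 0.4771
Converged at V/F = 0.4771.
Then V = V/F·F = 0.4771·112.7 = 53.8 mol/h and L = F − V = 58.9 mol/h.

V = 53.8 mol/h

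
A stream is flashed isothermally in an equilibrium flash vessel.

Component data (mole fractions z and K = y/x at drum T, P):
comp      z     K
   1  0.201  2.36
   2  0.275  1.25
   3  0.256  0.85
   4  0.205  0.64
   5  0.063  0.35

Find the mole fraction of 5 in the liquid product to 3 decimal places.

x_5 = 0.106

Iterate (Newton) starting at V/F = 0.5:
  V/F = 0.500: g = 0.0316, g' = -0.250 → V/F = 0.627
  V/F = 0.627: g = 0.0003, g' = -0.248 → V/F = 0.628
Converged at V/F = 0.628.
Compositions from xᵢ = zᵢ/(1+V/F(Kᵢ−1)), yᵢ = Kᵢxᵢ:
  1: x = 0.108, y = 0.256
  2: x = 0.238, y = 0.297
  3: x = 0.283, y = 0.240
  4: x = 0.265, y = 0.169
  5: x = 0.106, y = 0.037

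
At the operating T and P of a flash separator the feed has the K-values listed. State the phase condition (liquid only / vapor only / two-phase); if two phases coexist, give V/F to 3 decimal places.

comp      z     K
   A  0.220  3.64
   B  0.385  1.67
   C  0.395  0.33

two-phase, V/F = 0.558

ΣzᵢKᵢ = 1.574; Σzᵢ/Kᵢ = 1.488.
Both exceed 1, so a two-phase solution exists.
Let ψ = V/F and solve Σ zᵢ(Kᵢ−1)/(1+ψ(Kᵢ−1)) = 0.
Iterate (Newton) starting at ψ = 0.69:
  ψ = 0.690: g = -0.1099, g' = -0.887 → ψ = 0.566
  ψ = 0.566: g = -0.0064, g' = -0.797 → ψ = 0.558
Converged at ψ = 0.558.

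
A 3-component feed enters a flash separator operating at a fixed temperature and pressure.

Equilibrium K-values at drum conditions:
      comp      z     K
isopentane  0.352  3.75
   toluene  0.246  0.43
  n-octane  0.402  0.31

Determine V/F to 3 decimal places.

V/F = 0.309

Rachford–Rice: g(V/F) = Σ zᵢ(Kᵢ−1)/(1+V/F(Kᵢ−1)) = 0.
Check two-phase: ΣzᵢKᵢ = 1.550 > 1 and Σzᵢ/Kᵢ = 1.963 > 1, so g(0) = 0.550 > 0 and g(1) = -0.963 < 0.
Newton iteration, V/F⁰ = 0.5:
  V/F = 0.500: g = -0.2120, g' = -1.074 → V/F = 0.303
  V/F = 0.303: g = 0.0082, g' = -1.215 → V/F = 0.309
Converged at V/F = 0.309.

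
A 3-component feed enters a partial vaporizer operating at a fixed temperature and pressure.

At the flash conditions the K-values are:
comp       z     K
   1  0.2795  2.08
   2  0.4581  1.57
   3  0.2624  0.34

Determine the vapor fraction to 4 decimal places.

Let ψ = V/F and solve Σ zᵢ(Kᵢ−1)/(1+ψ(Kᵢ−1)) = 0.
g(0) = ΣzᵢKᵢ − 1 = 0.3898 and g(1) = 1 − Σzᵢ/Kᵢ = -0.1979, so a root lies in (0, 1).
Newton–Raphson from ψ = 0.53:
  ψ = 0.5300: g = 0.12615, g' = -0.4900 → ψ = 0.7875
  ψ = 0.7875: g = -0.01724, g' = -0.6616 → ψ = 0.7614
  ψ = 0.7614: g = -0.00039, g' = -0.6324 → ψ = 0.7608
Converged at ψ = 0.7608.

ψ = 0.7608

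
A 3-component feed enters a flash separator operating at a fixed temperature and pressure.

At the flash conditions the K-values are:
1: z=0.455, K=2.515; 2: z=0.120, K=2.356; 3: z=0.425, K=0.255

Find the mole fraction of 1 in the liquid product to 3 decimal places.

x_1 = 0.262

Let β = V/F and solve Σ zᵢ(Kᵢ−1)/(1+β(Kᵢ−1)) = 0.
Check two-phase: ΣzᵢKᵢ = 1.535 > 1 and Σzᵢ/Kᵢ = 1.899 > 1, so g(0) = 0.535 > 0 and g(1) = -0.899 < 0.
Newton iteration, β⁰ = 0.5:
  β = 0.500: g = -0.0154, g' = -1.016 → β = 0.485
Converged at β = 0.485.
Compositions from xᵢ = zᵢ/(1+β(Kᵢ−1)), yᵢ = Kᵢxᵢ:
  1: x = 0.262, y = 0.660
  2: x = 0.072, y = 0.171
  3: x = 0.665, y = 0.170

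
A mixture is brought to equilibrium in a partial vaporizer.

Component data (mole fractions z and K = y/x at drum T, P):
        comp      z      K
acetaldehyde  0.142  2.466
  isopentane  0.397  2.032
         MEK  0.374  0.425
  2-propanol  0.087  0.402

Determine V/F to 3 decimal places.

V/F = 0.524

Material balance + equilibrium reduce to Σ zᵢ(Kᵢ−1)/(1+V/F(Kᵢ−1)) = 0.
Feasibility: ΣzᵢKᵢ = 1.351, Σzᵢ/Kᵢ = 1.349 — both > 1, two phases present.
Newton iteration, V/F⁰ = 0.47:
  V/F = 0.470: g = 0.0321, g' = -0.591 → V/F = 0.524
Converged at V/F = 0.524.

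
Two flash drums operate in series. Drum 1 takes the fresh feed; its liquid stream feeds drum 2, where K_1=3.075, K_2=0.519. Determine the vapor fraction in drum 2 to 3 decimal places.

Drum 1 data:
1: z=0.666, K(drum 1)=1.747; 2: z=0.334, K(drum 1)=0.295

V/F (drum 2) = 0.761

Drum 1:
Let ψ₁ = V/F and solve Σ zᵢ(Kᵢ−1)/(1+ψ₁(Kᵢ−1)) = 0.
Check two-phase: ΣzᵢKᵢ = 1.262 > 1 and Σzᵢ/Kᵢ = 1.513 > 1, so g(0) = 0.262 > 0 and g(1) = -0.513 < 0.
Newton–Raphson from ψ₁ = 0.48:
  ψ₁ = 0.480: g = 0.0103, g' = -0.581 → ψ₁ = 0.498
Converged at ψ₁ = 0.498.
Drum-1 compositions:
  1: x = 0.486, y = 0.848
  2: x = 0.514, y = 0.152
Drum-2 feed = drum-1 liquid: z₂ = (0.4855, 0.5145).
Drum 2:
Let ψ₂ = V/F and solve Σ zᵢ(Kᵢ−1)/(1+ψ₂(Kᵢ−1)) = 0.
Feasibility: ΣzᵢKᵢ = 1.760, Σzᵢ/Kᵢ = 1.149 — both > 1, two phases present.
Binary case is linear: z₁(K₁−1)(1+ψ₂(K₂−1)) + z₂(K₂−1)(1+ψ₂(K₁−1)) = 0
⇒ ψ₂ = [z₁(K₁−1)+z₂(K₂−1)] / [−(K₁−1)(K₂−1)] = 0.7600/0.9981 = 0.761
  1: x = 0.188, y = 0.579
  2: x = 0.812, y = 0.421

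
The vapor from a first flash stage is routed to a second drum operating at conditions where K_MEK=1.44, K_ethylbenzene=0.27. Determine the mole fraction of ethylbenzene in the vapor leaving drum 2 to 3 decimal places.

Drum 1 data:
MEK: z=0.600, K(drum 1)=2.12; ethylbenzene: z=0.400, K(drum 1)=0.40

y_ethylbenzene (drum 2) = 0.102

Drum 1:
Binary case is linear: z₁(K₁−1)(1+ψ₁(K₂−1)) + z₂(K₂−1)(1+ψ₁(K₁−1)) = 0
⇒ ψ₁ = [z₁(K₁−1)+z₂(K₂−1)] / [−(K₁−1)(K₂−1)] = 0.4320/0.6720 = 0.643
Drum-1 compositions:
  MEK: x = 0.349, y = 0.740
  ethylbenzene: x = 0.651, y = 0.260
Drum-2 feed = drum-1 vapor: z₂ = (0.7395, 0.2605).
Drum 2:
Rachford–Rice: g(ψ₂) = Σ zᵢ(Kᵢ−1)/(1+ψ₂(Kᵢ−1)) = 0.
Check two-phase: ΣzᵢKᵢ = 1.135 > 1 and Σzᵢ/Kᵢ = 1.478 > 1, so g(0) = 0.135 > 0 and g(1) = -0.478 < 0.
Newton iteration, ψ₂⁰ = 0.5:
  ψ₂ = 0.500: g = -0.0327, g' = -0.440 → ψ₂ = 0.426
  ψ₂ = 0.426: g = -0.0018, g' = -0.394 → ψ₂ = 0.421
Converged at ψ₂ = 0.421.
  MEK: x = 0.624, y = 0.898
  ethylbenzene: x = 0.376, y = 0.102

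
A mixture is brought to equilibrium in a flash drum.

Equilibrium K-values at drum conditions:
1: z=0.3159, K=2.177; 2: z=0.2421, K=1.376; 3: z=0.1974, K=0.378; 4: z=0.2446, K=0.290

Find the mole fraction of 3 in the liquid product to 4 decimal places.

x_3 = 0.2380

Material balance + equilibrium reduce to Σ zᵢ(Kᵢ−1)/(1+V/F(Kᵢ−1)) = 0.
Feasibility: ΣzᵢKᵢ = 1.1664, Σzᵢ/Kᵢ = 1.6867 — both > 1, two phases present.
Newton–Raphson from V/F = 0.5:
  V/F = 0.5000: g = -0.13676, g' = -0.6549 → V/F = 0.2912
  V/F = 0.2912: g = -0.00991, g' = -0.5804 → V/F = 0.2741
Converged at V/F = 0.2741.
Compositions from xᵢ = zᵢ/(1+V/F(Kᵢ−1)), yᵢ = Kᵢxᵢ:
  1: x = 0.2388, y = 0.5200
  2: x = 0.2195, y = 0.3020
  3: x = 0.2380, y = 0.0900
  4: x = 0.3037, y = 0.0881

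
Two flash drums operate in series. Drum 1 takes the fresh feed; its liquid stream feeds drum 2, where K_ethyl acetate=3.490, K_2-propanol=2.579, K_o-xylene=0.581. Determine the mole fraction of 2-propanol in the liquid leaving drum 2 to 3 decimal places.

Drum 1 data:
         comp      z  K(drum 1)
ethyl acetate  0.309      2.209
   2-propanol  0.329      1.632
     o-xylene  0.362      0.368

x_2-propanol (drum 2) = 0.114

Drum 1:
Rachford–Rice: g(ψ₁) = Σ zᵢ(Kᵢ−1)/(1+ψ₁(Kᵢ−1)) = 0.
Check two-phase: ΣzᵢKᵢ = 1.353 > 1 and Σzᵢ/Kᵢ = 1.325 > 1, so g(0) = 0.353 > 0 and g(1) = -0.325 < 0.
Iterate (Newton) starting at ψ₁ = 0.5:
  ψ₁ = 0.500: g = 0.0564, g' = -0.560 → ψ₁ = 0.601
  ψ₁ = 0.601: g = -0.0016, g' = -0.596 → ψ₁ = 0.598
Converged at ψ₁ = 0.598.
Drum-1 compositions:
  ethyl acetate: x = 0.179, y = 0.396
  2-propanol: x = 0.239, y = 0.390
  o-xylene: x = 0.582, y = 0.214
Drum-2 feed = drum-1 liquid: z₂ = (0.1794, 0.2388, 0.5819).
Drum 2:
Newton–Raphson from ψ₂ = 0.5:
  ψ₂ = 0.500: g = 0.1012, g' = -0.570 → ψ₂ = 0.678
  ψ₂ = 0.678: g = 0.0079, g' = -0.492 → ψ₂ = 0.694
Converged at ψ₂ = 0.694.
  ethyl acetate: x = 0.066, y = 0.230
  2-propanol: x = 0.114, y = 0.294
  o-xylene: x = 0.820, y = 0.477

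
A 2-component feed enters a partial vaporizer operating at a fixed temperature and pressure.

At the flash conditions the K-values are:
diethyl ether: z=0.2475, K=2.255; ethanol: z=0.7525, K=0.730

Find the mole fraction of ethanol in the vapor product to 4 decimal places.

Material balance + equilibrium reduce to Σ zᵢ(Kᵢ−1)/(1+V/F(Kᵢ−1)) = 0.
Feasibility: ΣzᵢKᵢ = 1.1074, Σzᵢ/Kᵢ = 1.1406 — both > 1, two phases present.
Newton iteration, V/F⁰ = 0.5:
  V/F = 0.5000: g = -0.04403, g' = -0.2205 → V/F = 0.3003
  V/F = 0.3003: g = 0.00449, g' = -0.2706 → V/F = 0.3169
  V/F = 0.3169: g = 0.00005, g' = -0.2651 → V/F = 0.3171
Converged at V/F = 0.3171.
Compositions from xᵢ = zᵢ/(1+V/F(Kᵢ−1)), yᵢ = Kᵢxᵢ:
  diethyl ether: x = 0.1770, y = 0.3992
  ethanol: x = 0.8230, y = 0.6008

y_ethanol = 0.6008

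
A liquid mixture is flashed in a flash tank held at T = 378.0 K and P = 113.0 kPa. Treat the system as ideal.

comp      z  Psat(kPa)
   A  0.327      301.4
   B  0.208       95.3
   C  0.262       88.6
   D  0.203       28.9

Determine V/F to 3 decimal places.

Raoult's law: Kᵢ = Pᵢˢᵃᵗ/P = Pᵢˢᵃᵗ/113.0.
  K_A = 301.4/113.0 = 2.66726, K_B = 95.3/113.0 = 0.84336, K_C = 88.6/113.0 = 0.78407, K_D = 28.9/113.0 = 0.25575
Material balance + equilibrium reduce to Σ zᵢ(Kᵢ−1)/(1+V/F(Kᵢ−1)) = 0.
Feasibility: ΣzᵢKᵢ = 1.305, Σzᵢ/Kᵢ = 1.497 — both > 1, two phases present.
Newton iteration, V/F⁰ = 0.5:
  V/F = 0.500: g = -0.0421, g' = -0.577 → V/F = 0.427
Converged at V/F = 0.427.

V/F = 0.427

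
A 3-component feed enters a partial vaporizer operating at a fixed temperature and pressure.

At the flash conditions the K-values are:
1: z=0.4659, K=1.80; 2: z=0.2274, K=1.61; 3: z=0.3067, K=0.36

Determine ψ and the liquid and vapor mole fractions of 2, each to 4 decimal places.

Let ψ = V/F and solve Σ zᵢ(Kᵢ−1)/(1+ψ(Kᵢ−1)) = 0.
g(0) = ΣzᵢKᵢ − 1 = 0.3151 and g(1) = 1 − Σzᵢ/Kᵢ = -0.2520, so a root lies in (0, 1).
Iterate (Newton) starting at ψ = 0.5:
  ψ = 0.5000: g = 0.08386, g' = -0.4735 → ψ = 0.6771
  ψ = 0.6771: g = -0.00648, g' = -0.5591 → ψ = 0.6655
  ψ = 0.6655: g = -0.00005, g' = -0.5510 → ψ = 0.6654
Converged at ψ = 0.6654.
Compositions from xᵢ = zᵢ/(1+ψ(Kᵢ−1)), yᵢ = Kᵢxᵢ:
  1: x = 0.3040, y = 0.5473
  2: x = 0.1617, y = 0.2604
  3: x = 0.5342, y = 0.1923

ψ = 0.6654, x_2 = 0.1617, y_2 = 0.2604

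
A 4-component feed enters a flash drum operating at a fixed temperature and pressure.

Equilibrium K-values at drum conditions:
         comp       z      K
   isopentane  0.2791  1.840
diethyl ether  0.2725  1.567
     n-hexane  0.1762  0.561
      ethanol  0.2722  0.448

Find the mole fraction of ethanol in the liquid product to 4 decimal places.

Let ψ = V/F and solve Σ zᵢ(Kᵢ−1)/(1+ψ(Kᵢ−1)) = 0.
Check two-phase: ΣzᵢKᵢ = 1.1613 > 1 and Σzᵢ/Kᵢ = 1.2473 > 1, so g(0) = 0.1613 > 0 and g(1) = -0.2473 < 0.
Iterate (Newton) starting at ψ = 0.5:
  ψ = 0.5000: g = -0.02116, g' = -0.3648 → ψ = 0.4420
  ψ = 0.4420: g = -0.00021, g' = -0.3581 → ψ = 0.4414
Converged at ψ = 0.4414.
Compositions from xᵢ = zᵢ/(1+ψ(Kᵢ−1)), yᵢ = Kᵢxᵢ:
  isopentane: x = 0.2036, y = 0.3746
  diethyl ether: x = 0.2180, y = 0.3415
  n-hexane: x = 0.2186, y = 0.1226
  ethanol: x = 0.3599, y = 0.1612

x_ethanol = 0.3599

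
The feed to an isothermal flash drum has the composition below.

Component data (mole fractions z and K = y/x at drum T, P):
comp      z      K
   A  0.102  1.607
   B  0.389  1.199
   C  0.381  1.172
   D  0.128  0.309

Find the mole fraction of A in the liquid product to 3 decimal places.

x_A = 0.072

Rachford–Rice: g(ψ) = Σ zᵢ(Kᵢ−1)/(1+ψ(Kᵢ−1)) = 0.
Feasibility: ΣzᵢKᵢ = 1.116, Σzᵢ/Kᵢ = 1.127 — both > 1, two phases present.
Iterate (Newton) starting at ψ = 0.46:
  ψ = 0.460: g = 0.0504, g' = -0.177 → ψ = 0.745
  ψ = 0.745: g = -0.0141, g' = -0.298 → ψ = 0.697
  ψ = 0.697: g = -0.0007, g' = -0.267 → ψ = 0.695
Converged at ψ = 0.695.
Compositions from xᵢ = zᵢ/(1+ψ(Kᵢ−1)), yᵢ = Kᵢxᵢ:
  A: x = 0.072, y = 0.115
  B: x = 0.342, y = 0.410
  C: x = 0.340, y = 0.399
  D: x = 0.246, y = 0.076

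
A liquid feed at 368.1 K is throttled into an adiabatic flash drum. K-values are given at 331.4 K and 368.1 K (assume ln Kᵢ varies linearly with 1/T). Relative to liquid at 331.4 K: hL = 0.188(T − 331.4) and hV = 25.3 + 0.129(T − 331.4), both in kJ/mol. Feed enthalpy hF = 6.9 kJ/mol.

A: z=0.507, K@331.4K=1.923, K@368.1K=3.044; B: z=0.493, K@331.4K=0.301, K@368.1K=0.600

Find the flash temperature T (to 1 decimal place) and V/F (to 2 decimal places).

Adiabatic flash: solve Rachford–Rice at each trial T, then check hF = ψ·hV(T) + (1−ψ)·hL(T).
  T = 331.4 K: K = (1.923, 0.301), RR gives ψ = 0.191, H_out = 4.837 kJ/mol
  T = 368.1 K: K = (3.044, 0.600), RR gives ψ = 1.000, H_out = 30.034 kJ/mol
  T = 349.8 K: K = (2.450, 0.433), RR gives ψ = 0.554, H_out = 16.885 kJ/mol
  T = 340.6 K: K = (2.178, 0.363), RR gives ψ = 0.377, H_out = 11.067 kJ/mol
  T = 336.0 K: K = (2.048, 0.331), RR gives ψ = 0.287, H_out = 8.058 kJ/mol
  T = 333.7 K: K = (1.985, 0.316), RR gives ψ = 0.240, H_out = 6.482 kJ/mol
Linear interpolation between T = 333.7 (H_out = 6.482) and T = 336.0 (H_out = 8.058) on hF = 6.9 gives T ≈ 334.3 K, at which ψ = 0.25.

T = 334.3 K, V/F = 0.25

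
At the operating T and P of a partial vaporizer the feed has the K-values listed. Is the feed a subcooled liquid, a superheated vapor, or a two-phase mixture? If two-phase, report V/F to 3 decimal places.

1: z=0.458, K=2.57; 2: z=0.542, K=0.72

ΣzᵢKᵢ = 1.567; Σzᵢ/Kᵢ = 0.931.
Since Σzᵢ/Kᵢ < 1 the mixture is above its dew point — single vapor phase.

superheated vapor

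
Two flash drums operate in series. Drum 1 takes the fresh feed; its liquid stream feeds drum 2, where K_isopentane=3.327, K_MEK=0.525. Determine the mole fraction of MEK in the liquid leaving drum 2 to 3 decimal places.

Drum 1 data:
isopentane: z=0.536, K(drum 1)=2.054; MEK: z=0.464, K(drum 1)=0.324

x_MEK (drum 2) = 0.830

Drum 1:
Material balance + equilibrium reduce to Σ zᵢ(Kᵢ−1)/(1+ψ₁(Kᵢ−1)) = 0.
g(0) = ΣzᵢKᵢ − 1 = 0.251 and g(1) = 1 − Σzᵢ/Kᵢ = -0.693, so a root lies in (0, 1).
Binary case is linear: z₁(K₁−1)(1+ψ₁(K₂−1)) + z₂(K₂−1)(1+ψ₁(K₁−1)) = 0
⇒ ψ₁ = [z₁(K₁−1)+z₂(K₂−1)] / [−(K₁−1)(K₂−1)] = 0.2513/0.7125 = 0.353
Drum-1 compositions:
  isopentane: x = 0.391, y = 0.803
  MEK: x = 0.609, y = 0.197
Drum-2 feed = drum-1 liquid: z₂ = (0.3908, 0.6092).
Drum 2:
Let ψ₂ = V/F and solve Σ zᵢ(Kᵢ−1)/(1+ψ₂(Kᵢ−1)) = 0.
Feasibility: ΣzᵢKᵢ = 1.620, Σzᵢ/Kᵢ = 1.278 — both > 1, two phases present.
Iterate (Newton) starting at ψ₂ = 0.59:
  ψ₂ = 0.590: g = -0.0189, g' = -0.641 → ψ₂ = 0.561
Converged at ψ₂ = 0.561.
  isopentane: x = 0.170, y = 0.564
  MEK: x = 0.830, y = 0.436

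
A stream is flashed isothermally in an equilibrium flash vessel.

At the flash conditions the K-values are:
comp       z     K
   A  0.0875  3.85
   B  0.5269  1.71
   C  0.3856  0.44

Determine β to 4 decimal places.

β = 0.6576

Rachford–Rice: g(β) = Σ zᵢ(Kᵢ−1)/(1+β(Kᵢ−1)) = 0.
g(0) = ΣzᵢKᵢ − 1 = 0.4075 and g(1) = 1 − Σzᵢ/Kᵢ = -0.2072, so a root lies in (0, 1).
Iterate (Newton) starting at β = 0.5:
  β = 0.5000: g = 0.07901, g' = -0.4988 → β = 0.6584
  β = 0.6584: g = -0.00043, g' = -0.5127 → β = 0.6576
Converged at β = 0.6576.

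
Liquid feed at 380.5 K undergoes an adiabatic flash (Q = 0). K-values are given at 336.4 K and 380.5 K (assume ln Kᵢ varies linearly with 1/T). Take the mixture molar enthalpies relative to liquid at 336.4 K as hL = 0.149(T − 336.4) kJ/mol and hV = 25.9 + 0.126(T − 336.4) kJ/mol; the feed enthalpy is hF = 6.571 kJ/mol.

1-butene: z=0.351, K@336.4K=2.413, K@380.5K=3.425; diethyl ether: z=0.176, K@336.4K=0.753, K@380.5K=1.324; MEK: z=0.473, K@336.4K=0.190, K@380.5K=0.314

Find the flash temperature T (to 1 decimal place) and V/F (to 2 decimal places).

Adiabatic flash: solve Rachford–Rice at each trial T, then check hF = ψ·hV(T) + (1−ψ)·hL(T).
  T = 336.4 K: K = (2.413, 0.753, 0.190), RR gives ψ = 0.071, H_out = 1.839 kJ/mol
  T = 380.5 K: K = (3.425, 1.324, 0.314), RR gives ψ = 0.437, H_out = 17.441 kJ/mol
  T = 358.4 K: K = (2.905, 1.015, 0.248), RR gives ψ = 0.268, H_out = 10.078 kJ/mol
  T = 347.4 K: K = (2.655, 0.879, 0.218), RR gives ψ = 0.175, H_out = 6.130 kJ/mol
  T = 352.9 K: K = (2.779, 0.946, 0.233), RR gives ψ = 0.223, H_out = 8.137 kJ/mol
  T = 350.1 K: K = (2.716, 0.911, 0.225), RR gives ψ = 0.199, H_out = 7.125 kJ/mol
  T = 348.8 K: K = (2.687, 0.895, 0.222), RR gives ψ = 0.187, H_out = 6.648 kJ/mol
Linear interpolation between T = 347.4 (H_out = 6.130) and T = 348.8 (H_out = 6.648) on hF = 6.571 gives T ≈ 348.6 K, at which ψ = 0.19.

T = 348.6 K, V/F = 0.19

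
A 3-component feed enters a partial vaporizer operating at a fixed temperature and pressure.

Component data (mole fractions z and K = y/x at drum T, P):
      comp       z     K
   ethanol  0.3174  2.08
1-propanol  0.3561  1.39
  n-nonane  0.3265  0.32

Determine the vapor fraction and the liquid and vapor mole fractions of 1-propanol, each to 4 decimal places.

ψ = 0.5045, x_1-propanol = 0.2976, y_1-propanol = 0.4136

Newton iteration, ψ⁰ = 0.5:
  ψ = 0.5000: g = 0.00242, g' = -0.5406 → ψ = 0.5045
Converged at ψ = 0.5045.
Compositions from xᵢ = zᵢ/(1+ψ(Kᵢ−1)), yᵢ = Kᵢxᵢ:
  ethanol: x = 0.2055, y = 0.4274
  1-propanol: x = 0.2976, y = 0.4136
  n-nonane: x = 0.4970, y = 0.1590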